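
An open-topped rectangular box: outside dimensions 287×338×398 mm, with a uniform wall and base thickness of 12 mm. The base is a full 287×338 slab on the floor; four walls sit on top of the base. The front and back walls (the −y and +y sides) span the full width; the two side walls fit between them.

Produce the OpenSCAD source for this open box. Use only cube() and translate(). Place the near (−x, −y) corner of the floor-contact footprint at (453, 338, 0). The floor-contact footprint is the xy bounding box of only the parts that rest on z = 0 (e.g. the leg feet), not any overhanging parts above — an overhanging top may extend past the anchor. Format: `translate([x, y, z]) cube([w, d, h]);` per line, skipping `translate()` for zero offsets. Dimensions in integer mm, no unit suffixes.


translate([453, 338, 0]) cube([287, 338, 12]);
translate([453, 338, 12]) cube([287, 12, 386]);
translate([453, 664, 12]) cube([287, 12, 386]);
translate([453, 350, 12]) cube([12, 314, 386]);
translate([728, 350, 12]) cube([12, 314, 386]);


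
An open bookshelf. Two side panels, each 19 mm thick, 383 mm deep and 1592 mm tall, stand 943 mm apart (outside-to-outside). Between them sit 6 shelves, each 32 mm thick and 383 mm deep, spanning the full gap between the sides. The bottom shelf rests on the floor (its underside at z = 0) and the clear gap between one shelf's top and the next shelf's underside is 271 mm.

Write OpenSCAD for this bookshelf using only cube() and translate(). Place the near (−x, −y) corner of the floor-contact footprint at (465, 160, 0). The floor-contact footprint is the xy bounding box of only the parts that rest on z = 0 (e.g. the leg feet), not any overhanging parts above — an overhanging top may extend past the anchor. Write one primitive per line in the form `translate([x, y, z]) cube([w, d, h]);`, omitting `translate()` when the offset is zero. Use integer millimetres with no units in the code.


translate([465, 160, 0]) cube([19, 383, 1592]);
translate([1389, 160, 0]) cube([19, 383, 1592]);
translate([484, 160, 0]) cube([905, 383, 32]);
translate([484, 160, 303]) cube([905, 383, 32]);
translate([484, 160, 606]) cube([905, 383, 32]);
translate([484, 160, 909]) cube([905, 383, 32]);
translate([484, 160, 1212]) cube([905, 383, 32]);
translate([484, 160, 1515]) cube([905, 383, 32]);


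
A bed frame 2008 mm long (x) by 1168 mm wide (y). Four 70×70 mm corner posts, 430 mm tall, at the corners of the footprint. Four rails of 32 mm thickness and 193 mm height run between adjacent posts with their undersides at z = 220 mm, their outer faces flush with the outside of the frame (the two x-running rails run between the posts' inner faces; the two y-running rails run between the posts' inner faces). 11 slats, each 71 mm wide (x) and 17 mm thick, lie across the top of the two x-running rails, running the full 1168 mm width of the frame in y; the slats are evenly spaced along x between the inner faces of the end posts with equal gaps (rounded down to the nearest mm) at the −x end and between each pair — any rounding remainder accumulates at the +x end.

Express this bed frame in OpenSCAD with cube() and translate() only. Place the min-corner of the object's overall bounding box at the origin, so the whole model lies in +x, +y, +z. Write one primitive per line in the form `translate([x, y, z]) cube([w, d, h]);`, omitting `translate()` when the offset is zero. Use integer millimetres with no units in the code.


cube([70, 70, 430]);
translate([0, 1098, 0]) cube([70, 70, 430]);
translate([1938, 0, 0]) cube([70, 70, 430]);
translate([1938, 1098, 0]) cube([70, 70, 430]);
translate([70, 0, 220]) cube([1868, 32, 193]);
translate([70, 1136, 220]) cube([1868, 32, 193]);
translate([0, 70, 220]) cube([32, 1028, 193]);
translate([1976, 70, 220]) cube([32, 1028, 193]);
translate([160, 0, 413]) cube([71, 1168, 17]);
translate([321, 0, 413]) cube([71, 1168, 17]);
translate([482, 0, 413]) cube([71, 1168, 17]);
translate([643, 0, 413]) cube([71, 1168, 17]);
translate([804, 0, 413]) cube([71, 1168, 17]);
translate([965, 0, 413]) cube([71, 1168, 17]);
translate([1126, 0, 413]) cube([71, 1168, 17]);
translate([1287, 0, 413]) cube([71, 1168, 17]);
translate([1448, 0, 413]) cube([71, 1168, 17]);
translate([1609, 0, 413]) cube([71, 1168, 17]);
translate([1770, 0, 413]) cube([71, 1168, 17]);


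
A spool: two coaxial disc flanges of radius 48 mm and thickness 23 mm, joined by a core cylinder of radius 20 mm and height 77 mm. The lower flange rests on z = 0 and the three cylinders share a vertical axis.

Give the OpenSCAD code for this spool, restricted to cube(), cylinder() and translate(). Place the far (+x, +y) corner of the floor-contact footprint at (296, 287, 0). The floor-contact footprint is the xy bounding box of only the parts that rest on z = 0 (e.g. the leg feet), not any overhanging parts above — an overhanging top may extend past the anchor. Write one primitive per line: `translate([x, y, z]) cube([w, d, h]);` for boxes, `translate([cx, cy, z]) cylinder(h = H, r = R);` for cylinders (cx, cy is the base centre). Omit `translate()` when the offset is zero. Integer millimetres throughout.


translate([248, 239, 0]) cylinder(h = 23, r = 48);
translate([248, 239, 23]) cylinder(h = 77, r = 20);
translate([248, 239, 100]) cylinder(h = 23, r = 48);


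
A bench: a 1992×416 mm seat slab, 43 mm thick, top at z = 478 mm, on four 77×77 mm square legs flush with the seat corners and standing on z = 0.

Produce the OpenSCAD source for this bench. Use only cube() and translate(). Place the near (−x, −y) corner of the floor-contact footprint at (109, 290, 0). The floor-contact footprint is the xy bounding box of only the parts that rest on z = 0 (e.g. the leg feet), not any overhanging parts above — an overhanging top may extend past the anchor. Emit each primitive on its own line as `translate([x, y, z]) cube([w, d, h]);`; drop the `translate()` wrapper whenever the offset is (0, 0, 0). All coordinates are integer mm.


translate([109, 290, 435]) cube([1992, 416, 43]);
translate([109, 290, 0]) cube([77, 77, 435]);
translate([109, 629, 0]) cube([77, 77, 435]);
translate([2024, 290, 0]) cube([77, 77, 435]);
translate([2024, 629, 0]) cube([77, 77, 435]);


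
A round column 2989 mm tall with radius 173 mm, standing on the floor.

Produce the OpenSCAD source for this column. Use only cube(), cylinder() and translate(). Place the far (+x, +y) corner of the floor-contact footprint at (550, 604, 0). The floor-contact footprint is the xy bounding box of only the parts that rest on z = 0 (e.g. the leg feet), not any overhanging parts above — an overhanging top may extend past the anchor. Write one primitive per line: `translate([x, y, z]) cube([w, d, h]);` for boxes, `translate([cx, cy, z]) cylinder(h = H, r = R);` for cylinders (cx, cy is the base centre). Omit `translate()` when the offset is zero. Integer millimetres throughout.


translate([377, 431, 0]) cylinder(h = 2989, r = 173);


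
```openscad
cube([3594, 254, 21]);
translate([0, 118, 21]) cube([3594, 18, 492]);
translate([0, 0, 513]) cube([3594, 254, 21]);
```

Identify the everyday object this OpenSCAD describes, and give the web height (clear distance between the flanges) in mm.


An I-beam. The web height is 492 mm.

Two wide flanges with a thin centred web — an I-beam. Overall 534 mm minus two 21 mm flanges gives a web of 534 − 2·21 = 492 mm.


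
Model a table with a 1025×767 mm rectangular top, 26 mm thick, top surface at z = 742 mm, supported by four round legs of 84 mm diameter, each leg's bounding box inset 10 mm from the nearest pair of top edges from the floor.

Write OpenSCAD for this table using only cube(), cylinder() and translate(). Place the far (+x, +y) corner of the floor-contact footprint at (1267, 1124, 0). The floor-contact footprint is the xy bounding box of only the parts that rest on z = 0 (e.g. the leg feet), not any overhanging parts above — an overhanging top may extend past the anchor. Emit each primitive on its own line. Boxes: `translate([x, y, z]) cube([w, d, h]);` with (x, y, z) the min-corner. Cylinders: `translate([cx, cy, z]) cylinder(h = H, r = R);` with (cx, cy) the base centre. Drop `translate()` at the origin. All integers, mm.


// leg_h = 742 - 26 = 716
translate([252, 367, 716]) cube([1025, 767, 26]);
translate([304, 419, 0]) cylinder(h = 716, r = 42);
translate([1225, 419, 0]) cylinder(h = 716, r = 42);
translate([304, 1082, 0]) cylinder(h = 716, r = 42);
translate([1225, 1082, 0]) cylinder(h = 716, r = 42);


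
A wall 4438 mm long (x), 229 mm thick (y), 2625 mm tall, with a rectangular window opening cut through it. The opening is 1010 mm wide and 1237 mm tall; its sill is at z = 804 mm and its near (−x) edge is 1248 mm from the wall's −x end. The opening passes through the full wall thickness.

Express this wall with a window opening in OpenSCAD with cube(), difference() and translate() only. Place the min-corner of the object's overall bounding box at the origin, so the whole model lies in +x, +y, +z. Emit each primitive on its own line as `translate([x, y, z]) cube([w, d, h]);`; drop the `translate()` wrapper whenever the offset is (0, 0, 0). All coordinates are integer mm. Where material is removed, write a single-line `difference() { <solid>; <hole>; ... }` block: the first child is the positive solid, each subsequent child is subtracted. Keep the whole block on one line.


difference() { cube([4438, 229, 2625]); translate([1248, 0, 804]) cube([1010, 229, 1237]); }


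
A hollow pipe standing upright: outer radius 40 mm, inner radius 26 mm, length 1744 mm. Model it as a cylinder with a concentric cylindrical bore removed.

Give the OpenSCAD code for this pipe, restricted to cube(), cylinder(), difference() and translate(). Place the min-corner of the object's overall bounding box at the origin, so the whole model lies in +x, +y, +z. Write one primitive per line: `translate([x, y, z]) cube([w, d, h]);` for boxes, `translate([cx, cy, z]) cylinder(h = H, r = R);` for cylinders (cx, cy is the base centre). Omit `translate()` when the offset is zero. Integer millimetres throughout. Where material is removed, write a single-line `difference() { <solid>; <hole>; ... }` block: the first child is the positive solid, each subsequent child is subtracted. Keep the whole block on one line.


difference() { translate([40, 40, 0]) cylinder(h = 1744, r = 40); translate([40, 40, 0]) cylinder(h = 1744, r = 26); }


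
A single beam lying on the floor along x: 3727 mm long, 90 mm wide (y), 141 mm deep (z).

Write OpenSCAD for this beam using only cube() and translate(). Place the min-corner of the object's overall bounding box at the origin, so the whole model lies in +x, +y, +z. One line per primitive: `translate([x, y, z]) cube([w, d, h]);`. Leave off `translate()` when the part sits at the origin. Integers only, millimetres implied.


cube([3727, 90, 141]);


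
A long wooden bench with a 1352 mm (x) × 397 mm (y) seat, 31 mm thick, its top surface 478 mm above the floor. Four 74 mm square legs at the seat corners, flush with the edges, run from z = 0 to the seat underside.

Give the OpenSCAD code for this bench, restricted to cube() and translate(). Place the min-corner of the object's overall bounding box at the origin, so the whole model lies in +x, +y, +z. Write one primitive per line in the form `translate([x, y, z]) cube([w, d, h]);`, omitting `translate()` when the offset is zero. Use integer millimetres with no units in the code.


translate([0, 0, 447]) cube([1352, 397, 31]);
cube([74, 74, 447]);
translate([0, 323, 0]) cube([74, 74, 447]);
translate([1278, 0, 0]) cube([74, 74, 447]);
translate([1278, 323, 0]) cube([74, 74, 447]);


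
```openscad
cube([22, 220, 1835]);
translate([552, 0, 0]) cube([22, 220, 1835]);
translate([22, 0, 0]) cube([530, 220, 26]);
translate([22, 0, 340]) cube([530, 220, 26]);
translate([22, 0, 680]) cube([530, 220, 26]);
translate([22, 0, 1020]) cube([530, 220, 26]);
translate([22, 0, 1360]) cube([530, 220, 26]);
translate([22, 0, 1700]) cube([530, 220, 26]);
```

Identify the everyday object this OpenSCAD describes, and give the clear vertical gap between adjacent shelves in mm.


A bookshelf. The clear shelf gap is 314 mm.

Two tall side panels with 6 horizontal boards between them — a bookshelf. The first two shelf undersides are at z = 0 and z = 340; with shelf thickness 26, the clear gap is 340 − 0 − 26 = 314 mm.


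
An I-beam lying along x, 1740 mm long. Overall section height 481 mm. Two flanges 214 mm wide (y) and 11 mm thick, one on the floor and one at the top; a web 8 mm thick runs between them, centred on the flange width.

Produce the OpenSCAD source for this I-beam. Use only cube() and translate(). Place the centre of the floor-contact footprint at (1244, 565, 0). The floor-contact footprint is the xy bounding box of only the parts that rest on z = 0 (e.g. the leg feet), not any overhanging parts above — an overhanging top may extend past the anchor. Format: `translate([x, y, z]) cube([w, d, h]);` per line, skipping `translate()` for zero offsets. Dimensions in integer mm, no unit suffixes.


translate([374, 458, 0]) cube([1740, 214, 11]);
translate([374, 561, 11]) cube([1740, 8, 459]);
translate([374, 458, 470]) cube([1740, 214, 11]);


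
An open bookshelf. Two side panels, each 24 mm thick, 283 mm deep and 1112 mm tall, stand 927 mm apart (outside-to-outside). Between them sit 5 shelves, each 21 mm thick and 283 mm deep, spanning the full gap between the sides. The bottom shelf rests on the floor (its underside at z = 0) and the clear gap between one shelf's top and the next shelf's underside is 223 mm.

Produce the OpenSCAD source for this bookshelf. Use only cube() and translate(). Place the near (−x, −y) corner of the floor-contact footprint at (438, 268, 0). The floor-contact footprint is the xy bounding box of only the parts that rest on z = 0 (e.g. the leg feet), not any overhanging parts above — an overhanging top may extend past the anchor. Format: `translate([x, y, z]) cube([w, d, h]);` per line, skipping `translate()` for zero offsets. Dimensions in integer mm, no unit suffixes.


translate([438, 268, 0]) cube([24, 283, 1112]);
translate([1341, 268, 0]) cube([24, 283, 1112]);
translate([462, 268, 0]) cube([879, 283, 21]);
translate([462, 268, 244]) cube([879, 283, 21]);
translate([462, 268, 488]) cube([879, 283, 21]);
translate([462, 268, 732]) cube([879, 283, 21]);
translate([462, 268, 976]) cube([879, 283, 21]);


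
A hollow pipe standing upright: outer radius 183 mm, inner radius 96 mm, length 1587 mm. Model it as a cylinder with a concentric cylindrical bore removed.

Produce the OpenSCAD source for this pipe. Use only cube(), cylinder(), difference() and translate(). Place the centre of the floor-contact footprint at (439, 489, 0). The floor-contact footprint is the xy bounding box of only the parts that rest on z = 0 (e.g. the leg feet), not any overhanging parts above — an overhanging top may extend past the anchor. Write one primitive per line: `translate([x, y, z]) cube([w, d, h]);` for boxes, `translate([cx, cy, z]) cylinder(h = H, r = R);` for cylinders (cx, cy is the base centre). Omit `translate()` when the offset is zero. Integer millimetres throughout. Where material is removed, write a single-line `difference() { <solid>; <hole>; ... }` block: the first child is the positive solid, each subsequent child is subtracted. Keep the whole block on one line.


difference() { translate([439, 489, 0]) cylinder(h = 1587, r = 183); translate([439, 489, 0]) cylinder(h = 1587, r = 96); }


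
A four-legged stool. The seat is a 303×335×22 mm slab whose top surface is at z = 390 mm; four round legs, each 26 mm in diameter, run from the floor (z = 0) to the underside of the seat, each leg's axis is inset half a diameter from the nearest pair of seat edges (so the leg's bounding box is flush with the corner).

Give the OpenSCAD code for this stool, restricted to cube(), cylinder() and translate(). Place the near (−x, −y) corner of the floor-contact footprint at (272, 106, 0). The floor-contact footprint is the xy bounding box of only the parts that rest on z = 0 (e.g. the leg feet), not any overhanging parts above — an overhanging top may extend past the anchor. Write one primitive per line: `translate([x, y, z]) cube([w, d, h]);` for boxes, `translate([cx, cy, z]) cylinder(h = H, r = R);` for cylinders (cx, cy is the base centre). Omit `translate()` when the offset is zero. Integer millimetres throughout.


translate([272, 106, 368]) cube([303, 335, 22]);
translate([285, 119, 0]) cylinder(h = 368, r = 13);
translate([562, 119, 0]) cylinder(h = 368, r = 13);
translate([285, 428, 0]) cylinder(h = 368, r = 13);
translate([562, 428, 0]) cylinder(h = 368, r = 13);


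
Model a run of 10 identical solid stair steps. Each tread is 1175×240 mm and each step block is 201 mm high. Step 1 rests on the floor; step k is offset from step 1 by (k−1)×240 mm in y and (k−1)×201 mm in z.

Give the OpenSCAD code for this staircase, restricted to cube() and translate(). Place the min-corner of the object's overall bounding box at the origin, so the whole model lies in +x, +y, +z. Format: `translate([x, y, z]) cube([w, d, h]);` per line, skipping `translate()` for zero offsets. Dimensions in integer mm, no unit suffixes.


cube([1175, 240, 201]);
translate([0, 240, 201]) cube([1175, 240, 201]);
translate([0, 480, 402]) cube([1175, 240, 201]);
translate([0, 720, 603]) cube([1175, 240, 201]);
translate([0, 960, 804]) cube([1175, 240, 201]);
translate([0, 1200, 1005]) cube([1175, 240, 201]);
translate([0, 1440, 1206]) cube([1175, 240, 201]);
translate([0, 1680, 1407]) cube([1175, 240, 201]);
translate([0, 1920, 1608]) cube([1175, 240, 201]);
translate([0, 2160, 1809]) cube([1175, 240, 201]);


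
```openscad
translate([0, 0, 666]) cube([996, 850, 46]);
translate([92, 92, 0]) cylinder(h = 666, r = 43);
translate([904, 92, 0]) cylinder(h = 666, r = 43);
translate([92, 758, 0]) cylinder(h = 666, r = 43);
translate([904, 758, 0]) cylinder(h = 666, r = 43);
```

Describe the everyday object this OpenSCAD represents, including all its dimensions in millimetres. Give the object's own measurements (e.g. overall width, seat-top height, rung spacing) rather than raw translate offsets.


A rectangular dining table. The top is 996×850×46 mm with its upper surface at z = 712 mm. It stands on four round legs of 86 mm diameter, each leg's bounding box inset 49 mm from the nearest pair of top edges, running from the floor to the underside of the top.


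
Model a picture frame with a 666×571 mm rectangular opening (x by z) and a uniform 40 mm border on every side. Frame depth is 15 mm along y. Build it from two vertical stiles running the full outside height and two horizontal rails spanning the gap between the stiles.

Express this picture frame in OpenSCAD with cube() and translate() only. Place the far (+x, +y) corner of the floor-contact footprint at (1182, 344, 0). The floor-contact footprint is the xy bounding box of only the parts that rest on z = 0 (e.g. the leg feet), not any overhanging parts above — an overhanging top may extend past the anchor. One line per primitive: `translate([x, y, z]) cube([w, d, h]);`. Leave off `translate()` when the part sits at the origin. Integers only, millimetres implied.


translate([436, 329, 0]) cube([40, 15, 651]);
translate([1142, 329, 0]) cube([40, 15, 651]);
translate([476, 329, 0]) cube([666, 15, 40]);
translate([476, 329, 611]) cube([666, 15, 40]);


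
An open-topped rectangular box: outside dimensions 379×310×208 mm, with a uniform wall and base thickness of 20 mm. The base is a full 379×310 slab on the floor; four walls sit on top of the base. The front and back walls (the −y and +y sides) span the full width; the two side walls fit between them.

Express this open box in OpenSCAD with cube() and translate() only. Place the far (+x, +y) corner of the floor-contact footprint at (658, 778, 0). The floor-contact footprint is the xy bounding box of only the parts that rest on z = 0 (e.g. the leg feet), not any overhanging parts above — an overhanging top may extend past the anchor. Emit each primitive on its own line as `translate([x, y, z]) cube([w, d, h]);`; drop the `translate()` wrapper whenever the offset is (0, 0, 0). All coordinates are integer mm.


translate([279, 468, 0]) cube([379, 310, 20]);
translate([279, 468, 20]) cube([379, 20, 188]);
translate([279, 758, 20]) cube([379, 20, 188]);
translate([279, 488, 20]) cube([20, 270, 188]);
translate([638, 488, 20]) cube([20, 270, 188]);


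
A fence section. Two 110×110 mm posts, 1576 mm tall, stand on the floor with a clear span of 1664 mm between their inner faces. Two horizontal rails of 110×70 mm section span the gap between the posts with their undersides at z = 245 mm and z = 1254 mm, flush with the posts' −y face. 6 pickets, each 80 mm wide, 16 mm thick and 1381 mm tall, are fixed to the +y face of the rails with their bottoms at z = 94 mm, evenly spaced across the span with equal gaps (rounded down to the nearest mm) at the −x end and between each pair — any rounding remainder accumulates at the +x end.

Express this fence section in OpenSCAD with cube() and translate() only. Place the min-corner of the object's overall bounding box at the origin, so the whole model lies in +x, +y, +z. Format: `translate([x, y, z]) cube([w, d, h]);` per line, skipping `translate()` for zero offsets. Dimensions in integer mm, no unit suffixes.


cube([110, 110, 1576]);
translate([1774, 0, 0]) cube([110, 110, 1576]);
translate([110, 0, 245]) cube([1664, 110, 70]);
translate([110, 0, 1254]) cube([1664, 110, 70]);
translate([279, 110, 94]) cube([80, 16, 1381]);
translate([528, 110, 94]) cube([80, 16, 1381]);
translate([777, 110, 94]) cube([80, 16, 1381]);
translate([1026, 110, 94]) cube([80, 16, 1381]);
translate([1275, 110, 94]) cube([80, 16, 1381]);
translate([1524, 110, 94]) cube([80, 16, 1381]);


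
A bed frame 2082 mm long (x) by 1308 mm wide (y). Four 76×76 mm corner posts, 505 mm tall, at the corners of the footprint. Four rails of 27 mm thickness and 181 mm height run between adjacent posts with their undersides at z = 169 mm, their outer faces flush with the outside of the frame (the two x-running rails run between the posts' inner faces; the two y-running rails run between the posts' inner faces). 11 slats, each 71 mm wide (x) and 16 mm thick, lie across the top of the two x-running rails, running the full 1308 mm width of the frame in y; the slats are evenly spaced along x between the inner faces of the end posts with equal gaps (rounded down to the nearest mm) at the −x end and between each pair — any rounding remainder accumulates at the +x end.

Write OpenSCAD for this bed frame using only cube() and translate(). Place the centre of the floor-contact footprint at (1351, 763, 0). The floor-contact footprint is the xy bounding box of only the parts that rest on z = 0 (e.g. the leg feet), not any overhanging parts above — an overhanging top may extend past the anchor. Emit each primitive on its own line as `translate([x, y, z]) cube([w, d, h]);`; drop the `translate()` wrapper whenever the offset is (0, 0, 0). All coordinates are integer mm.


// slat z = rail_z + rail_h = 169 + 181 = 350
// slat gap = ⌊(1930 − 11·71) / 12⌋ = 95
translate([310, 109, 0]) cube([76, 76, 505]);
translate([310, 1341, 0]) cube([76, 76, 505]);
translate([2316, 109, 0]) cube([76, 76, 505]);
translate([2316, 1341, 0]) cube([76, 76, 505]);
translate([386, 109, 169]) cube([1930, 27, 181]);
translate([386, 1390, 169]) cube([1930, 27, 181]);
translate([310, 185, 169]) cube([27, 1156, 181]);
translate([2365, 185, 169]) cube([27, 1156, 181]);
translate([481, 109, 350]) cube([71, 1308, 16]);
translate([647, 109, 350]) cube([71, 1308, 16]);
translate([813, 109, 350]) cube([71, 1308, 16]);
translate([979, 109, 350]) cube([71, 1308, 16]);
translate([1145, 109, 350]) cube([71, 1308, 16]);
translate([1311, 109, 350]) cube([71, 1308, 16]);
translate([1477, 109, 350]) cube([71, 1308, 16]);
translate([1643, 109, 350]) cube([71, 1308, 16]);
translate([1809, 109, 350]) cube([71, 1308, 16]);
translate([1975, 109, 350]) cube([71, 1308, 16]);
translate([2141, 109, 350]) cube([71, 1308, 16]);


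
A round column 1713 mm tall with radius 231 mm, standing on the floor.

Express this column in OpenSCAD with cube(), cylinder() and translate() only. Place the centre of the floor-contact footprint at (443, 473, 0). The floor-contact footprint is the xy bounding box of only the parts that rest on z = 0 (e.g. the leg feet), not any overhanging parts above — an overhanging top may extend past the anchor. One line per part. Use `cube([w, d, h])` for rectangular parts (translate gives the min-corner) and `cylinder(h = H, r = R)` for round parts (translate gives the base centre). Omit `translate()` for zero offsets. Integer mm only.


translate([443, 473, 0]) cylinder(h = 1713, r = 231);


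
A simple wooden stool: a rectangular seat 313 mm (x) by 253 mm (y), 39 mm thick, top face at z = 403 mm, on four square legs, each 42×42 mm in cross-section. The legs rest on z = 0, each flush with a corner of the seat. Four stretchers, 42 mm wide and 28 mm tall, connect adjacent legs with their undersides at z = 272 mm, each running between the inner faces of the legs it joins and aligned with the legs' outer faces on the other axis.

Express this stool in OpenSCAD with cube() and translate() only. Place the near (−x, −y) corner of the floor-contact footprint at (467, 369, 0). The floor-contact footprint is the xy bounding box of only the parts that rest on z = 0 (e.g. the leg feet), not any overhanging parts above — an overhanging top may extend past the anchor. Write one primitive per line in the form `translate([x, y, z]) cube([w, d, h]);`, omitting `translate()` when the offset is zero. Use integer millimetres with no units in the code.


translate([467, 369, 364]) cube([313, 253, 39]);
translate([467, 369, 0]) cube([42, 42, 364]);
translate([738, 369, 0]) cube([42, 42, 364]);
translate([467, 580, 0]) cube([42, 42, 364]);
translate([738, 580, 0]) cube([42, 42, 364]);
translate([509, 369, 272]) cube([229, 42, 28]);
translate([509, 580, 272]) cube([229, 42, 28]);
translate([467, 411, 272]) cube([42, 169, 28]);
translate([738, 411, 272]) cube([42, 169, 28]);


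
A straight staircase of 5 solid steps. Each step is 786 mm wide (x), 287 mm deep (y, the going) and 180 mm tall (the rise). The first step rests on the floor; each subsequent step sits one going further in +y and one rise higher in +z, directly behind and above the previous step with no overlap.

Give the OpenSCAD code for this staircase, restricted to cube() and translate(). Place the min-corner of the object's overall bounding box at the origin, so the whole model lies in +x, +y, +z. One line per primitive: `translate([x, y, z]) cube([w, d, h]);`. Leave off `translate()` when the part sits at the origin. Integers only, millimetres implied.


cube([786, 287, 180]);
translate([0, 287, 180]) cube([786, 287, 180]);
translate([0, 574, 360]) cube([786, 287, 180]);
translate([0, 861, 540]) cube([786, 287, 180]);
translate([0, 1148, 720]) cube([786, 287, 180]);


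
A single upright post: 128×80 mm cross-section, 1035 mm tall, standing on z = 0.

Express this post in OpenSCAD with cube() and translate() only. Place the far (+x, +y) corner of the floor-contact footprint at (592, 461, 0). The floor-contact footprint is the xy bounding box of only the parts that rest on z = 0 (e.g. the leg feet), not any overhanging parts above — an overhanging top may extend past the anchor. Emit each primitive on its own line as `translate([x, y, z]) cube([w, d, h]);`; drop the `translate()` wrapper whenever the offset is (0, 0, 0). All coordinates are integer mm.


translate([464, 381, 0]) cube([128, 80, 1035]);


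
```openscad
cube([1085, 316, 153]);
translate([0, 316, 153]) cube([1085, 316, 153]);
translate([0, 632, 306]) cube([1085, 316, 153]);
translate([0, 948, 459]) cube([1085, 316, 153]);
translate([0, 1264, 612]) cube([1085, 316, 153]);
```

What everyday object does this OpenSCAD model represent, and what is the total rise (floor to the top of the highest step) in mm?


A staircase. The total rise is 765 mm.

5 identical blocks, each offset up and back from the previous — a staircase. Each step is 153 mm tall and there are 5 of them, so the total rise is 5 × 153 = 765 mm.


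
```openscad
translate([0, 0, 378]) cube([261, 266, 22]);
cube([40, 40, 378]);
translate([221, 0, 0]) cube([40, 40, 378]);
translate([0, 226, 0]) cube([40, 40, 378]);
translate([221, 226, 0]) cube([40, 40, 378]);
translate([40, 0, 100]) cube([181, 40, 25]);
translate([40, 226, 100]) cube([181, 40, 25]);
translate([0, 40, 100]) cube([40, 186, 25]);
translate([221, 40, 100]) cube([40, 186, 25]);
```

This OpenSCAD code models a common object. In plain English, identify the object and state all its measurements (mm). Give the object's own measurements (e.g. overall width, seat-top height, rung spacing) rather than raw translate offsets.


A four-legged stool. The seat is a 261×266×22 mm slab whose top surface is at z = 400 mm; four square legs, each 40×40 mm in cross-section, run from the floor (z = 0) to the underside of the seat, each flush with a corner of the seat. Four stretchers, 40 mm wide and 25 mm tall, connect adjacent legs with their undersides at z = 100 mm, each running between the inner faces of the legs it joins and aligned with the legs' outer faces on the other axis.


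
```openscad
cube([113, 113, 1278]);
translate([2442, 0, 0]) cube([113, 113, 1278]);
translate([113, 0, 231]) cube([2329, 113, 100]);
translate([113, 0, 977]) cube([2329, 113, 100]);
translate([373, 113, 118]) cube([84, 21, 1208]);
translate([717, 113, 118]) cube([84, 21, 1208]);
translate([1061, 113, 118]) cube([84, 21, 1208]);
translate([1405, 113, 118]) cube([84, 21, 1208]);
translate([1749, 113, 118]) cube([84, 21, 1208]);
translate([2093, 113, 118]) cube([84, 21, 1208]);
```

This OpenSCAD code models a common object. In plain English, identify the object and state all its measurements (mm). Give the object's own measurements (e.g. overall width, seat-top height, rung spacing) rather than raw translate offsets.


A fence section. Two 113×113 mm posts, 1278 mm tall, stand on the floor with a clear span of 2329 mm between their inner faces. Two horizontal rails of 113×100 mm section span the gap between the posts with their undersides at z = 231 mm and z = 977 mm, flush with the posts' −y face. 6 pickets, each 84 mm wide, 21 mm thick and 1208 mm tall, are fixed to the +y face of the rails with their bottoms at z = 118 mm, spaced across the span with a 260 mm gap after the −x post and between neighbouring pickets, with 265 mm left before the +x post.


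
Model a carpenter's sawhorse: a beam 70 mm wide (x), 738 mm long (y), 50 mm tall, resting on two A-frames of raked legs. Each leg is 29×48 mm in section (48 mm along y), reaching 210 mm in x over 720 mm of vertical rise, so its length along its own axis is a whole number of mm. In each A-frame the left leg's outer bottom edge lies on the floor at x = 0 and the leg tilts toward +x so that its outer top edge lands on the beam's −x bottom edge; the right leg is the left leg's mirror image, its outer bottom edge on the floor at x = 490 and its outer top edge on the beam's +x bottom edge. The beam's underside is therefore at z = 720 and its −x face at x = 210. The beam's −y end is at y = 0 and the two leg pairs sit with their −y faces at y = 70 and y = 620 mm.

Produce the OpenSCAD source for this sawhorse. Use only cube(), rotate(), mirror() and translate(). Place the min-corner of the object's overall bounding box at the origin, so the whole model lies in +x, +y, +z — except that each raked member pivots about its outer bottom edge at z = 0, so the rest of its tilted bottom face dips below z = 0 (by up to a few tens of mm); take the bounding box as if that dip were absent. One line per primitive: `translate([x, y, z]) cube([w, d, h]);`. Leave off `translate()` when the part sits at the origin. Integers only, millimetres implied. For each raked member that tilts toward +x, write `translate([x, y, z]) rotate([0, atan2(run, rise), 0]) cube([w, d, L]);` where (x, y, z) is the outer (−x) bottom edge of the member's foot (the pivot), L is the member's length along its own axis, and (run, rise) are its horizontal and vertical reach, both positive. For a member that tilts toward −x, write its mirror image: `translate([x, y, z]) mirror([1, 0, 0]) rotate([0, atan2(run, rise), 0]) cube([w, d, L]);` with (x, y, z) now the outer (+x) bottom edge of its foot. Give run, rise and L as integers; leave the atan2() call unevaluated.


translate([210, 0, 720]) cube([70, 738, 50]);
translate([0, 70, 0]) rotate([0, atan2(210, 720), 0]) cube([29, 48, 750]);
translate([490, 70, 0]) mirror([1, 0, 0]) rotate([0, atan2(210, 720), 0]) cube([29, 48, 750]);
translate([0, 620, 0]) rotate([0, atan2(210, 720), 0]) cube([29, 48, 750]);
translate([490, 620, 0]) mirror([1, 0, 0]) rotate([0, atan2(210, 720), 0]) cube([29, 48, 750]);


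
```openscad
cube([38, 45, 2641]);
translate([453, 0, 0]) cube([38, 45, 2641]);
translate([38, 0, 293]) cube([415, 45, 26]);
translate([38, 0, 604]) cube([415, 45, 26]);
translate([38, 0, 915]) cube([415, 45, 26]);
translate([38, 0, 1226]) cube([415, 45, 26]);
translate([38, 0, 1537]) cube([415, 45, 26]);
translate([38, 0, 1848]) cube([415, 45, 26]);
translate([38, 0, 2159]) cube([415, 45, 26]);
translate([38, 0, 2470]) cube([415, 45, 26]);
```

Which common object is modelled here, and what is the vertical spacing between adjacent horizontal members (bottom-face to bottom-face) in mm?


A ladder. The rung spacing is 311 mm.

Two tall 38×45 posts with 8 short bars between them — a ladder. Adjacent rungs sit at z = 293 and z = 604, so the spacing is 604 − 293 = 311 mm.


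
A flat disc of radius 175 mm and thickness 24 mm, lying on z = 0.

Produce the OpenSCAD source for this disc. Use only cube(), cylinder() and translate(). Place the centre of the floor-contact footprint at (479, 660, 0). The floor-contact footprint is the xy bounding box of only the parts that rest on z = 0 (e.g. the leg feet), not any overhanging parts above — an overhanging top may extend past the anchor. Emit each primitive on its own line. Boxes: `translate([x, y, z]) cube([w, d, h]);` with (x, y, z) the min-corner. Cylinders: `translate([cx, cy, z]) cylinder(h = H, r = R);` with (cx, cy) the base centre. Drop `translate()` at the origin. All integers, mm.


translate([479, 660, 0]) cylinder(h = 24, r = 175);


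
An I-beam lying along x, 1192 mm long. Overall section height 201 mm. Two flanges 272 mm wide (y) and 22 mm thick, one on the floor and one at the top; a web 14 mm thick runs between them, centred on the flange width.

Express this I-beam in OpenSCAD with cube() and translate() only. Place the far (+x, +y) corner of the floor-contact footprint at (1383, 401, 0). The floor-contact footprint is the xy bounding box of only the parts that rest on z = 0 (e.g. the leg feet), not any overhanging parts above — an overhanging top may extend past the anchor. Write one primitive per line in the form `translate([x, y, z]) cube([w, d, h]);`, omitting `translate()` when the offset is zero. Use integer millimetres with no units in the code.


translate([191, 129, 0]) cube([1192, 272, 22]);
translate([191, 258, 22]) cube([1192, 14, 157]);
translate([191, 129, 179]) cube([1192, 272, 22]);


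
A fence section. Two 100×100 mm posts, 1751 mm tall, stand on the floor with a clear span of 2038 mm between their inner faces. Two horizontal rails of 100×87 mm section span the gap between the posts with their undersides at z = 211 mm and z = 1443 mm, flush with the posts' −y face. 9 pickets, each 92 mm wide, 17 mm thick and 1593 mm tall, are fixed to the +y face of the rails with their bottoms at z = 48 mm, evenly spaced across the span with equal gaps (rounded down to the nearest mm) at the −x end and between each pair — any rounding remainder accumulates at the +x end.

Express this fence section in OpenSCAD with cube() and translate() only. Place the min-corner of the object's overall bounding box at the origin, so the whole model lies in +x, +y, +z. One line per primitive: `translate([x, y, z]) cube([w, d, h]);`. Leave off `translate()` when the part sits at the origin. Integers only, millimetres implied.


cube([100, 100, 1751]);
translate([2138, 0, 0]) cube([100, 100, 1751]);
translate([100, 0, 211]) cube([2038, 100, 87]);
translate([100, 0, 1443]) cube([2038, 100, 87]);
translate([221, 100, 48]) cube([92, 17, 1593]);
translate([434, 100, 48]) cube([92, 17, 1593]);
translate([647, 100, 48]) cube([92, 17, 1593]);
translate([860, 100, 48]) cube([92, 17, 1593]);
translate([1073, 100, 48]) cube([92, 17, 1593]);
translate([1286, 100, 48]) cube([92, 17, 1593]);
translate([1499, 100, 48]) cube([92, 17, 1593]);
translate([1712, 100, 48]) cube([92, 17, 1593]);
translate([1925, 100, 48]) cube([92, 17, 1593]);


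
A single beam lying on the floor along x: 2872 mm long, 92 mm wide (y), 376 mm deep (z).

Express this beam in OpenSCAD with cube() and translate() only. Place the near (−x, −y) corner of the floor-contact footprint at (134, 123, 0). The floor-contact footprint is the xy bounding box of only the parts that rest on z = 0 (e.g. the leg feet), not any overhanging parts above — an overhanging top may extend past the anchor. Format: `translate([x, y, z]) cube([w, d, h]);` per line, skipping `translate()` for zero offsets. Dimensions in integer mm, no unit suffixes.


translate([134, 123, 0]) cube([2872, 92, 376]);


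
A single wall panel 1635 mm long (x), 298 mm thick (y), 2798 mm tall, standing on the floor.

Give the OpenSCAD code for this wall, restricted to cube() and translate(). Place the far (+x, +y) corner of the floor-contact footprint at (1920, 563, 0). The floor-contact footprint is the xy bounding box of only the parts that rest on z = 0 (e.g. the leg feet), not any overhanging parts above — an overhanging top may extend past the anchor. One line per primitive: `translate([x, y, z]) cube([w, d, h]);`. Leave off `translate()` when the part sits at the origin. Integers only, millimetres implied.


translate([285, 265, 0]) cube([1635, 298, 2798]);


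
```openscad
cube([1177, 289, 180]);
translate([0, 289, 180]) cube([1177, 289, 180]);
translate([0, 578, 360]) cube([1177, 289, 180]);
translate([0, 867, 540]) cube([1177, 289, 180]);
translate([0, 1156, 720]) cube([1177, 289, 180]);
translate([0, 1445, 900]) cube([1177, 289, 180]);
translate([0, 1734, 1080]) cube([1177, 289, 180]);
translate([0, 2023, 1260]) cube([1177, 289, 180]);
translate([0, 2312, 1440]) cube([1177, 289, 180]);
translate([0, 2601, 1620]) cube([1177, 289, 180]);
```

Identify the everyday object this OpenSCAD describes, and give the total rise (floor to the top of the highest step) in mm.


A staircase. The total rise is 1800 mm.

10 identical blocks, each offset up and back from the previous — a staircase. Each step is 180 mm tall and there are 10 of them, so the total rise is 10 × 180 = 1800 mm.


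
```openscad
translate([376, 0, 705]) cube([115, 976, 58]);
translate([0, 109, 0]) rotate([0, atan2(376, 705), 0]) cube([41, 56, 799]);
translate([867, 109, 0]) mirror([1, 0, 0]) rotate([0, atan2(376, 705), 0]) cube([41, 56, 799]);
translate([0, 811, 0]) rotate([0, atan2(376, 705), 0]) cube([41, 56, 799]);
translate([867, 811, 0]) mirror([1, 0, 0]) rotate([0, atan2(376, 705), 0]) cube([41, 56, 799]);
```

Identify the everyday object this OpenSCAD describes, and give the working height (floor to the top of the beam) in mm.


A sawhorse. The overall height is 763 mm.

A beam across two mirrored pairs of raked legs — a sawhorse. The beam's underside is at z = 705 (matching the legs' vertical rise in atan2(376, 705)) and the beam is 58 mm tall, so its top is at 705 + 58 = 763 mm. The raked legs top out at the beam's underside, so that is the highest point.


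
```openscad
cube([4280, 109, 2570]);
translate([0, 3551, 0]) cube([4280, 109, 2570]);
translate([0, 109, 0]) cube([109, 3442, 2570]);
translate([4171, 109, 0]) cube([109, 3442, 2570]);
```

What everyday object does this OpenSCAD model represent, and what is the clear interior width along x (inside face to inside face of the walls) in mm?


A house (or room) frame. The interior width is 4062 mm.

Four 2570 mm walls enclosing a rectangle with no floor or roof — a room or house frame. Outside width is 4280 mm and wall thickness is 109 mm, so the interior width is 4280 − 2 × 109 = 4062 mm.
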